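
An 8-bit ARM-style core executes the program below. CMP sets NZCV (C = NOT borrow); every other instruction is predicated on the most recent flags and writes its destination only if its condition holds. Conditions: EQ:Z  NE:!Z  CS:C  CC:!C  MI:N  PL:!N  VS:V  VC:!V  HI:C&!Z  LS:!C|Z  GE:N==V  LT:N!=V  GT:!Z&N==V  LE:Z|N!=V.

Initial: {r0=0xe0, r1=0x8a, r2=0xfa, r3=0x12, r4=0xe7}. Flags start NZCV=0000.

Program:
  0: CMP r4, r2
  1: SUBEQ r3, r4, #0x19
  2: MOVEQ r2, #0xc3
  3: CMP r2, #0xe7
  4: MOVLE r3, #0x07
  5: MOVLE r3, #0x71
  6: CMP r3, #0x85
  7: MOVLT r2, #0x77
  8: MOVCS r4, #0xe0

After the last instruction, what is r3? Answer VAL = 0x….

[0] flags=1000 → (cmp)
[1] flags=1000 EQ?F → skip
[2] flags=1000 EQ?F → skip
[3] flags=0010 → (cmp)
[4] flags=0010 LE?F → skip
[5] flags=0010 LE?F → skip
[6] flags=1001 → (cmp)
[7] flags=1001 LT?F → skip
[8] flags=1001 CS?F → skip

VAL = 0x12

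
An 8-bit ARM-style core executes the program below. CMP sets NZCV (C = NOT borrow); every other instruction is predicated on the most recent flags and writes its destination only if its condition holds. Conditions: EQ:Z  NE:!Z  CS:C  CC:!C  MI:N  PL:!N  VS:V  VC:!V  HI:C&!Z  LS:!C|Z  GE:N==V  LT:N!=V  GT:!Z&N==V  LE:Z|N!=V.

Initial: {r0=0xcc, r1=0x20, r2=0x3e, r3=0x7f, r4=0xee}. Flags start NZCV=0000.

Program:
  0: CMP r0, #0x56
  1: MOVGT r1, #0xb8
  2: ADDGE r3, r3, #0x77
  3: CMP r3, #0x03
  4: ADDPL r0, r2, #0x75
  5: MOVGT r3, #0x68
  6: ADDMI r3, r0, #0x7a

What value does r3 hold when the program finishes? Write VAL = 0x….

VAL = 0x68

[0] flags=0011 → (cmp)
[1] flags=0011 GT?F → skip
[2] flags=0011 GE?F → skip
[3] flags=0010 → (cmp)
[4] flags=0010 PL?T → r0=0xb3
[5] flags=0010 GT?T → r3=0x68
[6] flags=0010 MI?F → skip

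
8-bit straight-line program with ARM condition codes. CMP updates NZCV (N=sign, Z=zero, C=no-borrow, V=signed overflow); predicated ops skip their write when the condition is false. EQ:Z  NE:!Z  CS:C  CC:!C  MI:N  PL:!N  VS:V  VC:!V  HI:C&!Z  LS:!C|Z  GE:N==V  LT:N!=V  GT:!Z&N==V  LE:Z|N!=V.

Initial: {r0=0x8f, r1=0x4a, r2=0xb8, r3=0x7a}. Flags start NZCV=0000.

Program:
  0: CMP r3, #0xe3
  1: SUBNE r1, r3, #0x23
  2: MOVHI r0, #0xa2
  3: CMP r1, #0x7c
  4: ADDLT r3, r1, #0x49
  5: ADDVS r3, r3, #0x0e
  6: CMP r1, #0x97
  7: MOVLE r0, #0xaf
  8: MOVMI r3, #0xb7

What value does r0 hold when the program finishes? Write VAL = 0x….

VAL = 0x8f

[0] flags=1001 → (cmp)
[1] flags=1001 NE?T → r1=0x57
[2] flags=1001 HI?F → skip
[3] flags=1000 → (cmp)
[4] flags=1000 LT?T → r3=0xa0
[5] flags=1000 VS?F → skip
[6] flags=1001 → (cmp)
[7] flags=1001 LE?F → skip
[8] flags=1001 MI?T → r3=0xb7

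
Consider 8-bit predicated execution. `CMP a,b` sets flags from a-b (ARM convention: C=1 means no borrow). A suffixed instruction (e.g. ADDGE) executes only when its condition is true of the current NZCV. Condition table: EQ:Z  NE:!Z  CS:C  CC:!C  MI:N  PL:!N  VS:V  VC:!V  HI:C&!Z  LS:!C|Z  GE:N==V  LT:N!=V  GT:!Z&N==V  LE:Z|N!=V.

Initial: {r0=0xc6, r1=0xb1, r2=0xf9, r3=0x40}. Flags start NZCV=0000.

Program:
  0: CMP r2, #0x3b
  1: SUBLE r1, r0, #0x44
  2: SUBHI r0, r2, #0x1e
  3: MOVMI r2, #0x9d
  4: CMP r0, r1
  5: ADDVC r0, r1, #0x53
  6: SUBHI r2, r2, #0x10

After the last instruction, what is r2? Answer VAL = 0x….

[0] flags=1010 → (cmp)
[1] flags=1010 LE?T → r1=0x82
[2] flags=1010 HI?T → r0=0xdb
[3] flags=1010 MI?T → r2=0x9d
[4] flags=0010 → (cmp)
[5] flags=0010 VC?T → r0=0xd5
[6] flags=0010 HI?T → r2=0x8d

VAL = 0x8d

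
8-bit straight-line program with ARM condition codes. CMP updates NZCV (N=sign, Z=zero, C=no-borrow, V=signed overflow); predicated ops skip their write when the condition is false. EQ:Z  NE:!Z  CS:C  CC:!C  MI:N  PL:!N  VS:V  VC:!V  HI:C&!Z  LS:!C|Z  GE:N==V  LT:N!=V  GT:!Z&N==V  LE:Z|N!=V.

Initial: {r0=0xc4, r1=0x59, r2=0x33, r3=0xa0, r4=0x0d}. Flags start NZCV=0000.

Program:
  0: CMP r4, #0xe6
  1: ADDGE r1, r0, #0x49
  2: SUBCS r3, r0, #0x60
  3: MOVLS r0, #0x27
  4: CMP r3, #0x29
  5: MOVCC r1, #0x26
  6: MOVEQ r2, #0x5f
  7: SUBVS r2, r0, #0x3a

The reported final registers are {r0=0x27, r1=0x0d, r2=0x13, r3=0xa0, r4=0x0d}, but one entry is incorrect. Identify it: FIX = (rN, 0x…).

FIX = (r2, 0xed)

0: ✓ CMP  NZCV=0000
1: ✓ ADDGE  r1←0x0d
2: · SUBCS
3: ✓ MOVLS  r0←0x27
4: ✓ CMP  NZCV=0011
5: · MOVCC
6: · MOVEQ
7: ✓ SUBVS  r2←0xed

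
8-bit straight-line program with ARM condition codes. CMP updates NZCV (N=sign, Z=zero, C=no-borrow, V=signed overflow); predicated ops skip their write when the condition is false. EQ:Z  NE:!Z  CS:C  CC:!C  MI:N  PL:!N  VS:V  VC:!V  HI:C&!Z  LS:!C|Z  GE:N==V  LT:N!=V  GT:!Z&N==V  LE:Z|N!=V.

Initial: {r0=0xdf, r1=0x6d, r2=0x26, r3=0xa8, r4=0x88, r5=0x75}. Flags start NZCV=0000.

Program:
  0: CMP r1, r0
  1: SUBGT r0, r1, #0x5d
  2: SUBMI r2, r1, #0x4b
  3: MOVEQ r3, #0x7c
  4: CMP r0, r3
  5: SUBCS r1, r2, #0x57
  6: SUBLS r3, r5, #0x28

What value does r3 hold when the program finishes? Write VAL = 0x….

0: ✓ CMP  NZCV=1001
1: ✓ SUBGT  r0←0x10
2: ✓ SUBMI  r2←0x22
3: · MOVEQ
4: ✓ CMP  NZCV=0000
5: · SUBCS
6: ✓ SUBLS  r3←0x4d

VAL = 0x4d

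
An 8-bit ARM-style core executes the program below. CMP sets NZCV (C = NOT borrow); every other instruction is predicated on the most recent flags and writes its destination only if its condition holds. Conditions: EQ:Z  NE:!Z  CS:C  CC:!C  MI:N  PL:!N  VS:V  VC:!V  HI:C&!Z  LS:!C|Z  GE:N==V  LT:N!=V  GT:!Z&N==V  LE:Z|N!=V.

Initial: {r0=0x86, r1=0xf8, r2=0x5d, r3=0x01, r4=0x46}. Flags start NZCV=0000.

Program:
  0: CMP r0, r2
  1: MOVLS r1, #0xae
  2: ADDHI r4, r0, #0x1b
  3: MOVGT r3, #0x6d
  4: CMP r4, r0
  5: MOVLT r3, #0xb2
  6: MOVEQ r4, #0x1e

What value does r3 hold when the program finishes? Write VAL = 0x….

0: ✓ CMP  NZCV=0011
1: · MOVLS
2: ✓ ADDHI  r4←0xa1
3: · MOVGT
4: ✓ CMP  NZCV=0010
5: · MOVLT
6: · MOVEQ

VAL = 0x01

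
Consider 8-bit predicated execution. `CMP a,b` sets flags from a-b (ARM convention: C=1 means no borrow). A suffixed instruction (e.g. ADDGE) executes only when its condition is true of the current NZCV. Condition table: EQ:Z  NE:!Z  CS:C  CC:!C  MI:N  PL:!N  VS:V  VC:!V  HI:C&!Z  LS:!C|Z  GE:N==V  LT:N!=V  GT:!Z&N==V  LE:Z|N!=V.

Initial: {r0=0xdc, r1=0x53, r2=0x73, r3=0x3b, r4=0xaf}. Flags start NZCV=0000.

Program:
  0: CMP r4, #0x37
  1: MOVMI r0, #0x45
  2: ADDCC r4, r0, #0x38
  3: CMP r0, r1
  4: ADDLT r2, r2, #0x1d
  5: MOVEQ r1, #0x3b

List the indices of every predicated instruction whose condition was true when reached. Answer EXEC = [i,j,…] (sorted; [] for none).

EXEC = [4]

0: ✓ CMP  NZCV=0011
1: · MOVMI
2: · ADDCC
3: ✓ CMP  NZCV=1010
4: ✓ ADDLT  r2←0x90
5: · MOVEQ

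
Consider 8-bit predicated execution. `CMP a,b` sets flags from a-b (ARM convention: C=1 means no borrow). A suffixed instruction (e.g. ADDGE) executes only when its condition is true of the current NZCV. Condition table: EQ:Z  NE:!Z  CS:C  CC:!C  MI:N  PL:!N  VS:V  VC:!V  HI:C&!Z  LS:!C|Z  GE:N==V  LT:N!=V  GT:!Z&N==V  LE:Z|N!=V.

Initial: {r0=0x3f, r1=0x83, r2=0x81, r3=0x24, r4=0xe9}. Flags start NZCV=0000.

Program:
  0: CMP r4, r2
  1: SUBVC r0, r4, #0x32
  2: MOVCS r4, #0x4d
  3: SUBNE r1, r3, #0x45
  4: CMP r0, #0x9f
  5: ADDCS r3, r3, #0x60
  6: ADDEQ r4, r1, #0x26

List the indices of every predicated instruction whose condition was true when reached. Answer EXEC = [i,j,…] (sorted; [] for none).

EXEC = [1,2,3,5]

[0] flags=0010 → (cmp)
[1] flags=0010 VC?T → r0=0xb7
[2] flags=0010 CS?T → r4=0x4d
[3] flags=0010 NE?T → r1=0xdf
[4] flags=0010 → (cmp)
[5] flags=0010 CS?T → r3=0x84
[6] flags=0010 EQ?F → skip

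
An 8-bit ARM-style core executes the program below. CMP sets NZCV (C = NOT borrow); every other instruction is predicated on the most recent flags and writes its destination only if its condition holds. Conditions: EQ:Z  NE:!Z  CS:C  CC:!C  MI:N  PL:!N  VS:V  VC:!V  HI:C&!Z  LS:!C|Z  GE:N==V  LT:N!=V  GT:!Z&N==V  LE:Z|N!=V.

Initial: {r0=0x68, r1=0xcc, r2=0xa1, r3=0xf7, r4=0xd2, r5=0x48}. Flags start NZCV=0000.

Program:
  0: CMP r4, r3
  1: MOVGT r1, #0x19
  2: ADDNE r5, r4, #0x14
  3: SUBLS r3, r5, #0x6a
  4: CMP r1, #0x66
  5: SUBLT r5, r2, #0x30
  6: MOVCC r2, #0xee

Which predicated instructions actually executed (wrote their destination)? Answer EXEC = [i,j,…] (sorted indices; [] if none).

EXEC = [2,3,5]

0: ✓ CMP  NZCV=1000
1: · MOVGT
2: ✓ ADDNE  r5←0xe6
3: ✓ SUBLS  r3←0x7c
4: ✓ CMP  NZCV=0011
5: ✓ SUBLT  r5←0x71
6: · MOVCC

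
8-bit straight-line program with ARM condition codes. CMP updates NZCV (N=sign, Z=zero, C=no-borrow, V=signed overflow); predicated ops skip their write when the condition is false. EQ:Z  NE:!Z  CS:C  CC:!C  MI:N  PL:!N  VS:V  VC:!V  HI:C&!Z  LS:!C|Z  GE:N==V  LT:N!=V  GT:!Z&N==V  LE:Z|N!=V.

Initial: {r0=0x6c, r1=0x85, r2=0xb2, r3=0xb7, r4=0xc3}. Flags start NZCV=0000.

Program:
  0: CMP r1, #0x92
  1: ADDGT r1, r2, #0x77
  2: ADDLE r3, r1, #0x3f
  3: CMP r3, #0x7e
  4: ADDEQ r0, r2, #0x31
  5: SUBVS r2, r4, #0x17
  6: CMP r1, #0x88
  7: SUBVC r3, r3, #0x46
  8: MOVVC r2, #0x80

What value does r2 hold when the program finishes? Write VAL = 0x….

[0] flags=1000 → (cmp)
[1] flags=1000 GT?F → skip
[2] flags=1000 LE?T → r3=0xc4
[3] flags=0011 → (cmp)
[4] flags=0011 EQ?F → skip
[5] flags=0011 VS?T → r2=0xac
[6] flags=1000 → (cmp)
[7] flags=1000 VC?T → r3=0x7e
[8] flags=1000 VC?T → r2=0x80

VAL = 0x80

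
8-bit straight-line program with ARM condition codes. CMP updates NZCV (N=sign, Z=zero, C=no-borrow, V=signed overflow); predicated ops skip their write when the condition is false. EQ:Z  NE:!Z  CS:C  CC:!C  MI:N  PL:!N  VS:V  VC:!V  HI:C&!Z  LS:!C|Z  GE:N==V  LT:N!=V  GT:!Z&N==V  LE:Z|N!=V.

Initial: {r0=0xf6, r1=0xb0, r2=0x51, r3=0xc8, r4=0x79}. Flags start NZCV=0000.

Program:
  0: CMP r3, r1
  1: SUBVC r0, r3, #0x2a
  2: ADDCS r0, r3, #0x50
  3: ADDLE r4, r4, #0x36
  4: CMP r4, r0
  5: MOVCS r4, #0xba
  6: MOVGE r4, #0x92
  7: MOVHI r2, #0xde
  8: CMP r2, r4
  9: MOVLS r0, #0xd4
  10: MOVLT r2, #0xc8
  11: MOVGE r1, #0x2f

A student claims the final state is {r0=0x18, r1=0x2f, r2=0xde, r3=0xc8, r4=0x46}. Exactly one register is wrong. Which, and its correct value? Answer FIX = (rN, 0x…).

FIX = (r4, 0x92)

0: ✓ CMP  NZCV=0010
1: ✓ SUBVC  r0←0x9e
2: ✓ ADDCS  r0←0x18
3: · ADDLE
4: ✓ CMP  NZCV=0010
5: ✓ MOVCS  r4←0xba
6: ✓ MOVGE  r4←0x92
7: ✓ MOVHI  r2←0xde
8: ✓ CMP  NZCV=0010
9: · MOVLS
10: · MOVLT
11: ✓ MOVGE  r1←0x2f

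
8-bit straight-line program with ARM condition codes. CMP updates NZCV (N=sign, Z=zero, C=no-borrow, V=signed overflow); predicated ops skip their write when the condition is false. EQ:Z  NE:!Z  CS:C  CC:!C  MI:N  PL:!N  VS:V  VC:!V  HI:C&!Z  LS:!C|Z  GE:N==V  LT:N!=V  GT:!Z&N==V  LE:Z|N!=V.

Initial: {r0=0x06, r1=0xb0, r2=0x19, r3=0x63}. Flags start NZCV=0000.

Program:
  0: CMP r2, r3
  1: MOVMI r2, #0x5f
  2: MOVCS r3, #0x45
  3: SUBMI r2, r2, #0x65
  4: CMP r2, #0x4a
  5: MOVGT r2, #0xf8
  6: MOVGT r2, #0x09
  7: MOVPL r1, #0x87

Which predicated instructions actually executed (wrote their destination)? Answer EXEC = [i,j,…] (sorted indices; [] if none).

0: ✓ CMP  NZCV=1000
1: ✓ MOVMI  r2←0x5f
2: · MOVCS
3: ✓ SUBMI  r2←0xfa
4: ✓ CMP  NZCV=1010
5: · MOVGT
6: · MOVGT
7: · MOVPL

EXEC = [1,3]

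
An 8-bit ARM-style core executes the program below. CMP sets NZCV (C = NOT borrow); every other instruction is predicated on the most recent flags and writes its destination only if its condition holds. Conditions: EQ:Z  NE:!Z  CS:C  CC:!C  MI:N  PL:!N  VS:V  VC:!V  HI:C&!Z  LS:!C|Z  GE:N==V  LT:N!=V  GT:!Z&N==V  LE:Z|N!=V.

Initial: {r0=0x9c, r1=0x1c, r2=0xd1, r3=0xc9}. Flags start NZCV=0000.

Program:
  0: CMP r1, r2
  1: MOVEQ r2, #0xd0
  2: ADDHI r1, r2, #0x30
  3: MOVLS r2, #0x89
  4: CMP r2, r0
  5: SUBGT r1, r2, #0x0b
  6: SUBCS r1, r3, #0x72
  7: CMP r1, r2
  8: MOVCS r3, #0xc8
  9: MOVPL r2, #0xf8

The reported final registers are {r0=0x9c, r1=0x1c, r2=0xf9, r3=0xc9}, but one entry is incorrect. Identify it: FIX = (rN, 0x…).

[0] flags=0000 → (cmp)
[1] flags=0000 EQ?F → skip
[2] flags=0000 HI?F → skip
[3] flags=0000 LS?T → r2=0x89
[4] flags=1000 → (cmp)
[5] flags=1000 GT?F → skip
[6] flags=1000 CS?F → skip
[7] flags=1001 → (cmp)
[8] flags=1001 CS?F → skip
[9] flags=1001 PL?F → skip

FIX = (r2, 0x89)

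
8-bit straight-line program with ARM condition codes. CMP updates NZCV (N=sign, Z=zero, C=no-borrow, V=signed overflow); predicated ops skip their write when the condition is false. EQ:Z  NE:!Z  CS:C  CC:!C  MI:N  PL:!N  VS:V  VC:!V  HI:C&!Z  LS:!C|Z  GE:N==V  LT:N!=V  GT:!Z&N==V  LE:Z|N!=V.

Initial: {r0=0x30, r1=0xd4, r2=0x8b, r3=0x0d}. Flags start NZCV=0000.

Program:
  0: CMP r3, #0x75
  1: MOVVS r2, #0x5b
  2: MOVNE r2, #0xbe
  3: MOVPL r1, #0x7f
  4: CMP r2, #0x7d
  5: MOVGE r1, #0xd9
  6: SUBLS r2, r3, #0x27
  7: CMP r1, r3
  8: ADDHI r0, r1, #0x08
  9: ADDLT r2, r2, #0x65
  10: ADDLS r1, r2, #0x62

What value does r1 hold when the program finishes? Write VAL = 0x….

VAL = 0xd4

0: ✓ CMP  NZCV=1000
1: · MOVVS
2: ✓ MOVNE  r2←0xbe
3: · MOVPL
4: ✓ CMP  NZCV=0011
5: · MOVGE
6: · SUBLS
7: ✓ CMP  NZCV=1010
8: ✓ ADDHI  r0←0xdc
9: ✓ ADDLT  r2←0x23
10: · ADDLS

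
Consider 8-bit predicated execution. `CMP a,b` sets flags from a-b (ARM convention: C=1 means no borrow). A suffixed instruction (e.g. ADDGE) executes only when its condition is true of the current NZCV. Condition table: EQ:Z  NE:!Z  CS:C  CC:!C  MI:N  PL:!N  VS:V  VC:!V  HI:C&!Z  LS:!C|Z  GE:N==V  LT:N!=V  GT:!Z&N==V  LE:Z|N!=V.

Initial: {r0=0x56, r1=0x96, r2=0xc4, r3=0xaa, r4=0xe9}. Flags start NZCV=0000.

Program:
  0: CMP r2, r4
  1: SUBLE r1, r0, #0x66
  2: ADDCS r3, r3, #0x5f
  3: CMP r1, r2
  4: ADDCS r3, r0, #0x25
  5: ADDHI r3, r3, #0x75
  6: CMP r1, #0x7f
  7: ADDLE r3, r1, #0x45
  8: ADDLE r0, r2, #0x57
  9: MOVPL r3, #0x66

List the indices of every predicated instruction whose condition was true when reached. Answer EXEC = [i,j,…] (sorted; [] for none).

EXEC = [1,4,5,7,8,9]

[0] flags=1000 → (cmp)
[1] flags=1000 LE?T → r1=0xf0
[2] flags=1000 CS?F → skip
[3] flags=0010 → (cmp)
[4] flags=0010 CS?T → r3=0x7b
[5] flags=0010 HI?T → r3=0xf0
[6] flags=0011 → (cmp)
[7] flags=0011 LE?T → r3=0x35
[8] flags=0011 LE?T → r0=0x1b
[9] flags=0011 PL?T → r3=0x66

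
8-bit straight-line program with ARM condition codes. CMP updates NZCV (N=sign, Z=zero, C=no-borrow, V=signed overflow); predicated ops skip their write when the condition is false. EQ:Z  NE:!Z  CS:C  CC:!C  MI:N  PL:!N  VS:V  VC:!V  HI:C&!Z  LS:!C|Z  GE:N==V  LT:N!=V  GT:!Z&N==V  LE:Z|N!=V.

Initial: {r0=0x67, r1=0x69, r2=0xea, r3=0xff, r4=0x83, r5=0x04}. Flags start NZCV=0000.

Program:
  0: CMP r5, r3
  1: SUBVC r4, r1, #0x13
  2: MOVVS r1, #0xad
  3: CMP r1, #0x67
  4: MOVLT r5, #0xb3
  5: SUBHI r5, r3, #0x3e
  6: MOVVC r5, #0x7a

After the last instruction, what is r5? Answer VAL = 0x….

VAL = 0x7a

0: ✓ CMP  NZCV=0000
1: ✓ SUBVC  r4←0x56
2: · MOVVS
3: ✓ CMP  NZCV=0010
4: · MOVLT
5: ✓ SUBHI  r5←0xc1
6: ✓ MOVVC  r5←0x7a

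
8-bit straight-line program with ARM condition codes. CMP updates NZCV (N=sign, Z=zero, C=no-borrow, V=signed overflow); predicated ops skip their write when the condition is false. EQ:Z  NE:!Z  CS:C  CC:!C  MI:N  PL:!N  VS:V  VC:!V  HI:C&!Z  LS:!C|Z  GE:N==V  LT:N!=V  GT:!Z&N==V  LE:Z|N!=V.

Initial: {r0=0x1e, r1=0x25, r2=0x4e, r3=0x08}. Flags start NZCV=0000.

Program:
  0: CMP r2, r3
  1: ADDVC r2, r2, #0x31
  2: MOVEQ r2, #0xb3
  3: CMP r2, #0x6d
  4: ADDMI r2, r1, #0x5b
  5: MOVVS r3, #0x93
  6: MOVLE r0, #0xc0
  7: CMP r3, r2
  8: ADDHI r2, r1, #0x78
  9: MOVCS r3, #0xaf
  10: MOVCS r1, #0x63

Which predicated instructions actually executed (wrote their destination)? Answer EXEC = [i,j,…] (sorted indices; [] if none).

EXEC = [1]

0: ✓ CMP  NZCV=0010
1: ✓ ADDVC  r2←0x7f
2: · MOVEQ
3: ✓ CMP  NZCV=0010
4: · ADDMI
5: · MOVVS
6: · MOVLE
7: ✓ CMP  NZCV=1000
8: · ADDHI
9: · MOVCS
10: · MOVCS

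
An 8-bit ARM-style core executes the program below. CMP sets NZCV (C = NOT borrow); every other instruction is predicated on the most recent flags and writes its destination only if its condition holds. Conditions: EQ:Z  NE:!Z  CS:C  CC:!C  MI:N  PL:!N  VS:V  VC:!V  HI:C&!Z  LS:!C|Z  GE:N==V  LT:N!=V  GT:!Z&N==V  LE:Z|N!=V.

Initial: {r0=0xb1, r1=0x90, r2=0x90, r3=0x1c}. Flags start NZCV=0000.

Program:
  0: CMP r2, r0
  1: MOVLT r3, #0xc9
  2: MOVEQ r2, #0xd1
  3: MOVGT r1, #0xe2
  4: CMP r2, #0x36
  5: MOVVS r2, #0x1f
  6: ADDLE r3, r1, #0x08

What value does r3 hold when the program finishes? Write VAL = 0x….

[0] flags=1000 → (cmp)
[1] flags=1000 LT?T → r3=0xc9
[2] flags=1000 EQ?F → skip
[3] flags=1000 GT?F → skip
[4] flags=0011 → (cmp)
[5] flags=0011 VS?T → r2=0x1f
[6] flags=0011 LE?T → r3=0x98

VAL = 0x98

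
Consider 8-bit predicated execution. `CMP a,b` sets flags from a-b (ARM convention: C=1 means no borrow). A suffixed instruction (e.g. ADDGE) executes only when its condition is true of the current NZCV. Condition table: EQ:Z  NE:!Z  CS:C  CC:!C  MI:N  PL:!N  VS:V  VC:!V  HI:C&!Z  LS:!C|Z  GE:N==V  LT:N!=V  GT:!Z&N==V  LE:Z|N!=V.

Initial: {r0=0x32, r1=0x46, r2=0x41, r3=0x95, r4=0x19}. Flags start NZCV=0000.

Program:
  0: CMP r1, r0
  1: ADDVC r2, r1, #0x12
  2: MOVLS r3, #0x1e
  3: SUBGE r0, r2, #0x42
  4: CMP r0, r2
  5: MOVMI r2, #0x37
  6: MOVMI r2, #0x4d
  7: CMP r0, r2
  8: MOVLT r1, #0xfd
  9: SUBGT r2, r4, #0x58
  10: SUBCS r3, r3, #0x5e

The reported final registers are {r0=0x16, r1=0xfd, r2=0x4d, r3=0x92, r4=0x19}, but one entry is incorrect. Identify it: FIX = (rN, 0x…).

FIX = (r3, 0x95)

0: ✓ CMP  NZCV=0010
1: ✓ ADDVC  r2←0x58
2: · MOVLS
3: ✓ SUBGE  r0←0x16
4: ✓ CMP  NZCV=1000
5: ✓ MOVMI  r2←0x37
6: ✓ MOVMI  r2←0x4d
7: ✓ CMP  NZCV=1000
8: ✓ MOVLT  r1←0xfd
9: · SUBGT
10: · SUBCS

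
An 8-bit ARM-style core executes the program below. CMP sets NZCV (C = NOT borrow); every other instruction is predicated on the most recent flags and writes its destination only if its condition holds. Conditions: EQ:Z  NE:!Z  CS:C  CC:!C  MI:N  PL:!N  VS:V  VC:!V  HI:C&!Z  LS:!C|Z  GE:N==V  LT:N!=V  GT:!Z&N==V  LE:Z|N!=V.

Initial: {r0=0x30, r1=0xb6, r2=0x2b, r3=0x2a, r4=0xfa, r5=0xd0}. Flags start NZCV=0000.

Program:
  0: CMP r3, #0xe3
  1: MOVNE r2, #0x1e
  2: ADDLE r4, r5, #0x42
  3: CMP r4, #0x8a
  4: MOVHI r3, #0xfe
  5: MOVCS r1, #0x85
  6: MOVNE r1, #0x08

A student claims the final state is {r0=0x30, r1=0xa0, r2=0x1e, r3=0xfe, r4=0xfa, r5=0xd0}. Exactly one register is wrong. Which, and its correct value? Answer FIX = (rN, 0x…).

[0] flags=0000 → (cmp)
[1] flags=0000 NE?T → r2=0x1e
[2] flags=0000 LE?F → skip
[3] flags=0010 → (cmp)
[4] flags=0010 HI?T → r3=0xfe
[5] flags=0010 CS?T → r1=0x85
[6] flags=0010 NE?T → r1=0x08

FIX = (r1, 0x08)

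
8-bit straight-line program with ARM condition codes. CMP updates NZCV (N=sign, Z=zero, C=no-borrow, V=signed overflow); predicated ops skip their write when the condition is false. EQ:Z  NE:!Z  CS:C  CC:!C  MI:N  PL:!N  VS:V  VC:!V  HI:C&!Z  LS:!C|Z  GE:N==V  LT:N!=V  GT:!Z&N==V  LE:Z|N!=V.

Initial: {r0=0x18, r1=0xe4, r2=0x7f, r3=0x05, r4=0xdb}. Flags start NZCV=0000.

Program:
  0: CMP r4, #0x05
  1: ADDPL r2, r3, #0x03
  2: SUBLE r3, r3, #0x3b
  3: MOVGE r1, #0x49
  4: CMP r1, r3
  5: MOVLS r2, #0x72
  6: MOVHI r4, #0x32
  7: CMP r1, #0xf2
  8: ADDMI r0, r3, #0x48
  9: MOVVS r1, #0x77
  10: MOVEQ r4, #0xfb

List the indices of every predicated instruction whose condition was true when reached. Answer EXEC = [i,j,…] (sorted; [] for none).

0: ✓ CMP  NZCV=1010
1: · ADDPL
2: ✓ SUBLE  r3←0xca
3: · MOVGE
4: ✓ CMP  NZCV=0010
5: · MOVLS
6: ✓ MOVHI  r4←0x32
7: ✓ CMP  NZCV=1000
8: ✓ ADDMI  r0←0x12
9: · MOVVS
10: · MOVEQ

EXEC = [2,6,8]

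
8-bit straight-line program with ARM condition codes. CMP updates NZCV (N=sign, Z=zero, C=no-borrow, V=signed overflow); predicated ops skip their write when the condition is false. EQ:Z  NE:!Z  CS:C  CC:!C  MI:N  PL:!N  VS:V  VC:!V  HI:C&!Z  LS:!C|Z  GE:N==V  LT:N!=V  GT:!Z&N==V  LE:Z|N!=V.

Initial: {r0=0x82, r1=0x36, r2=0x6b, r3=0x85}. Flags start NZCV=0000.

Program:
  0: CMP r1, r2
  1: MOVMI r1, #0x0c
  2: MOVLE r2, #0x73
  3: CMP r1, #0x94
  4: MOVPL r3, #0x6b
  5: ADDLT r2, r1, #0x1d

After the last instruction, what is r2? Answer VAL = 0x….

VAL = 0x73

[0] flags=1000 → (cmp)
[1] flags=1000 MI?T → r1=0x0c
[2] flags=1000 LE?T → r2=0x73
[3] flags=0000 → (cmp)
[4] flags=0000 PL?T → r3=0x6b
[5] flags=0000 LT?F → skip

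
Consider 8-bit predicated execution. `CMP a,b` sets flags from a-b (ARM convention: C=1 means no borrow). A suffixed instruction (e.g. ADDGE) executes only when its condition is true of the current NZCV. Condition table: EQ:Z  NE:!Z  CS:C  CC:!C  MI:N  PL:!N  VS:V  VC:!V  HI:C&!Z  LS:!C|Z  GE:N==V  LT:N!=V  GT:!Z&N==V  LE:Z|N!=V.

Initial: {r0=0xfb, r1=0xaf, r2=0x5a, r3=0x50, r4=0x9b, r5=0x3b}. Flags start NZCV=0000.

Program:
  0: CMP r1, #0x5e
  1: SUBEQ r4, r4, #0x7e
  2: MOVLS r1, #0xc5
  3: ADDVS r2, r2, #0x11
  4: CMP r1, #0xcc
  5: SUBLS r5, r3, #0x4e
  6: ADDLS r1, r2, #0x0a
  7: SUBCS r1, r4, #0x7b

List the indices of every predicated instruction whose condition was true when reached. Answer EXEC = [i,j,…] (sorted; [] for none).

[0] flags=0011 → (cmp)
[1] flags=0011 EQ?F → skip
[2] flags=0011 LS?F → skip
[3] flags=0011 VS?T → r2=0x6b
[4] flags=1000 → (cmp)
[5] flags=1000 LS?T → r5=0x02
[6] flags=1000 LS?T → r1=0x75
[7] flags=1000 CS?F → skip

EXEC = [3,5,6]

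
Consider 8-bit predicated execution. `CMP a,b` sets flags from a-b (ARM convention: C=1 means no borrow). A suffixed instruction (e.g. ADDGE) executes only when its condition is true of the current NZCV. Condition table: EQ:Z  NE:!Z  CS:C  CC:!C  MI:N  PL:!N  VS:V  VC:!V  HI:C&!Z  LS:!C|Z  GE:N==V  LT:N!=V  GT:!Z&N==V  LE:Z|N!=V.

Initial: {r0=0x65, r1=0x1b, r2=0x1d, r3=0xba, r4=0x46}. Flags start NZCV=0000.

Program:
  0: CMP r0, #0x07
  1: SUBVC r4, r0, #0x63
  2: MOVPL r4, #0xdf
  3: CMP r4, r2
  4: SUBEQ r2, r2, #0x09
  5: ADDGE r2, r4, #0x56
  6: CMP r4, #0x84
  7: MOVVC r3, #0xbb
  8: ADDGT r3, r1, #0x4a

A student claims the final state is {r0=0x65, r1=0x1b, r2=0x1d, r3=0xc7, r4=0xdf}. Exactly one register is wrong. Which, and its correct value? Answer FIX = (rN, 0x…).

FIX = (r3, 0x65)

[0] flags=0010 → (cmp)
[1] flags=0010 VC?T → r4=0x02
[2] flags=0010 PL?T → r4=0xdf
[3] flags=1010 → (cmp)
[4] flags=1010 EQ?F → skip
[5] flags=1010 GE?F → skip
[6] flags=0010 → (cmp)
[7] flags=0010 VC?T → r3=0xbb
[8] flags=0010 GT?T → r3=0x65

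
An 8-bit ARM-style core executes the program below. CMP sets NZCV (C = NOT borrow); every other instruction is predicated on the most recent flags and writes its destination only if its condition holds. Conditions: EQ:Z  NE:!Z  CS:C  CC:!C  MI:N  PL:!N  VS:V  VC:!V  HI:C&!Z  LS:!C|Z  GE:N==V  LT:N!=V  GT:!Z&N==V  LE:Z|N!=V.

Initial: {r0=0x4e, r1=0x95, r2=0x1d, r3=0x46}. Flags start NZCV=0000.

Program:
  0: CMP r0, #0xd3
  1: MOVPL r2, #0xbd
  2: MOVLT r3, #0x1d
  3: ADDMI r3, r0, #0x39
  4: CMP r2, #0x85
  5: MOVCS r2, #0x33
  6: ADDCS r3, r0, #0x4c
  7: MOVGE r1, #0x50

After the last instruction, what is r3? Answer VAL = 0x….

VAL = 0x9a

[0] flags=0000 → (cmp)
[1] flags=0000 PL?T → r2=0xbd
[2] flags=0000 LT?F → skip
[3] flags=0000 MI?F → skip
[4] flags=0010 → (cmp)
[5] flags=0010 CS?T → r2=0x33
[6] flags=0010 CS?T → r3=0x9a
[7] flags=0010 GE?T → r1=0x50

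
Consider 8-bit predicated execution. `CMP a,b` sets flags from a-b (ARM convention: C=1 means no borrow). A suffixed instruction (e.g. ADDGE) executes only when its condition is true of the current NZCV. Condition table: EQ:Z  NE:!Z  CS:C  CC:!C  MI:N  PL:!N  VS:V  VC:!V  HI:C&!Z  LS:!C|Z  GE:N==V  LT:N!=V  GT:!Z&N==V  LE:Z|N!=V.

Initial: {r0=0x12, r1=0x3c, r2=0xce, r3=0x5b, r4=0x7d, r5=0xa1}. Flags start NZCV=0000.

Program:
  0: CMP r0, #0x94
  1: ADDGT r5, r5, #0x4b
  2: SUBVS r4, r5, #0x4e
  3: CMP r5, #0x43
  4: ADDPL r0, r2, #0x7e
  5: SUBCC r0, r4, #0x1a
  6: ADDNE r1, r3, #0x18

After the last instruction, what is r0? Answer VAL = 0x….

VAL = 0x12

[0] flags=0000 → (cmp)
[1] flags=0000 GT?T → r5=0xec
[2] flags=0000 VS?F → skip
[3] flags=1010 → (cmp)
[4] flags=1010 PL?F → skip
[5] flags=1010 CC?F → skip
[6] flags=1010 NE?T → r1=0x73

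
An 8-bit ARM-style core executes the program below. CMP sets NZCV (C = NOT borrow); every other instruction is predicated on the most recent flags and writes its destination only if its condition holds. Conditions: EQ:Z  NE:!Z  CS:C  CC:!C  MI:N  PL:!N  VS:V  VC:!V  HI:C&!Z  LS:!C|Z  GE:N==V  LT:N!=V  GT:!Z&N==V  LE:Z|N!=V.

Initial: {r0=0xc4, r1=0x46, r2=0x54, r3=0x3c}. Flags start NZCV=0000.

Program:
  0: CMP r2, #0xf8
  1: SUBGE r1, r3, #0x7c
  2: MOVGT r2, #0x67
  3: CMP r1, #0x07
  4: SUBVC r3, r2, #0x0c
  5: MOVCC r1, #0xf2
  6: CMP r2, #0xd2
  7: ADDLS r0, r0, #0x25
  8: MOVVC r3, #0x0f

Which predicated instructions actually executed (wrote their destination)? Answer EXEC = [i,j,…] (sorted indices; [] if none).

0: ✓ CMP  NZCV=0000
1: ✓ SUBGE  r1←0xc0
2: ✓ MOVGT  r2←0x67
3: ✓ CMP  NZCV=1010
4: ✓ SUBVC  r3←0x5b
5: · MOVCC
6: ✓ CMP  NZCV=1001
7: ✓ ADDLS  r0←0xe9
8: · MOVVC

EXEC = [1,2,4,7]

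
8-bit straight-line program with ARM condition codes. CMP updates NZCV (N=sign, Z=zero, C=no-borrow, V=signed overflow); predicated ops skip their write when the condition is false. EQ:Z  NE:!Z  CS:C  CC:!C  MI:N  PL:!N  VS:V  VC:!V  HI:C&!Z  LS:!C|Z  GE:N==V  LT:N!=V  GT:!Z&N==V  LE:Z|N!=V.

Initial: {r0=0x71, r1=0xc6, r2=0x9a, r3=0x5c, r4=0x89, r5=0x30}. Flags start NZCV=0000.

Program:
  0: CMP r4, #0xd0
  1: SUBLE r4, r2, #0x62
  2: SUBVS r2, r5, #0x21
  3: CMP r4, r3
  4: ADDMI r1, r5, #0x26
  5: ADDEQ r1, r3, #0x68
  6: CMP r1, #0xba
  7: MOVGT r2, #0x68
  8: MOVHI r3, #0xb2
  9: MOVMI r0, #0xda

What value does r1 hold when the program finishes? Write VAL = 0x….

VAL = 0x56

[0] flags=1000 → (cmp)
[1] flags=1000 LE?T → r4=0x38
[2] flags=1000 VS?F → skip
[3] flags=1000 → (cmp)
[4] flags=1000 MI?T → r1=0x56
[5] flags=1000 EQ?F → skip
[6] flags=1001 → (cmp)
[7] flags=1001 GT?T → r2=0x68
[8] flags=1001 HI?F → skip
[9] flags=1001 MI?T → r0=0xda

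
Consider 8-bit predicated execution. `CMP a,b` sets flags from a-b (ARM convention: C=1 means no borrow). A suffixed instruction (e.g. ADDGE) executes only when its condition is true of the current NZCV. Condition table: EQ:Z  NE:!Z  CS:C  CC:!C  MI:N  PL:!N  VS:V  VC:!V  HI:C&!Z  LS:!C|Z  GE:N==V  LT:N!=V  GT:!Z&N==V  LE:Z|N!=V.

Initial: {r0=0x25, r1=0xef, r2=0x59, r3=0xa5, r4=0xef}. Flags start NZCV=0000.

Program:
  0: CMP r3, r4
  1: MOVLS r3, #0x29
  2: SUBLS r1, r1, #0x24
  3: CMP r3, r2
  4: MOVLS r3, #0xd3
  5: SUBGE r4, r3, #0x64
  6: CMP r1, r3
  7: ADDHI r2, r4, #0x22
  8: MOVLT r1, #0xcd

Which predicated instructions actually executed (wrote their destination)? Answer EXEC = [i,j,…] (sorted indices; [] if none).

[0] flags=1000 → (cmp)
[1] flags=1000 LS?T → r3=0x29
[2] flags=1000 LS?T → r1=0xcb
[3] flags=1000 → (cmp)
[4] flags=1000 LS?T → r3=0xd3
[5] flags=1000 GE?F → skip
[6] flags=1000 → (cmp)
[7] flags=1000 HI?F → skip
[8] flags=1000 LT?T → r1=0xcd

EXEC = [1,2,4,8]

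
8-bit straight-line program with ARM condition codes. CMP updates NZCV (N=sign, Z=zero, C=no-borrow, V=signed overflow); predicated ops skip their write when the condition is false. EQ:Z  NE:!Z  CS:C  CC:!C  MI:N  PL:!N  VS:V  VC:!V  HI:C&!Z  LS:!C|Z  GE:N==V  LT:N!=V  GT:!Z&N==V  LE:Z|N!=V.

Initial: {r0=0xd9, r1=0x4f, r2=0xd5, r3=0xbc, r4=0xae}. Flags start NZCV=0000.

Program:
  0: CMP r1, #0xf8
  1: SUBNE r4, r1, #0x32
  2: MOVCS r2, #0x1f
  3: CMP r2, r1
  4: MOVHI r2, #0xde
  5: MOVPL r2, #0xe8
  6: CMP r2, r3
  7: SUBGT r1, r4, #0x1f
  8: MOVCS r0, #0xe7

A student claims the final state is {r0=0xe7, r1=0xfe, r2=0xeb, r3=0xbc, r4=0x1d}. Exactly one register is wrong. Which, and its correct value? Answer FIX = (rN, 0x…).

FIX = (r2, 0xde)

0: ✓ CMP  NZCV=0000
1: ✓ SUBNE  r4←0x1d
2: · MOVCS
3: ✓ CMP  NZCV=1010
4: ✓ MOVHI  r2←0xde
5: · MOVPL
6: ✓ CMP  NZCV=0010
7: ✓ SUBGT  r1←0xfe
8: ✓ MOVCS  r0←0xe7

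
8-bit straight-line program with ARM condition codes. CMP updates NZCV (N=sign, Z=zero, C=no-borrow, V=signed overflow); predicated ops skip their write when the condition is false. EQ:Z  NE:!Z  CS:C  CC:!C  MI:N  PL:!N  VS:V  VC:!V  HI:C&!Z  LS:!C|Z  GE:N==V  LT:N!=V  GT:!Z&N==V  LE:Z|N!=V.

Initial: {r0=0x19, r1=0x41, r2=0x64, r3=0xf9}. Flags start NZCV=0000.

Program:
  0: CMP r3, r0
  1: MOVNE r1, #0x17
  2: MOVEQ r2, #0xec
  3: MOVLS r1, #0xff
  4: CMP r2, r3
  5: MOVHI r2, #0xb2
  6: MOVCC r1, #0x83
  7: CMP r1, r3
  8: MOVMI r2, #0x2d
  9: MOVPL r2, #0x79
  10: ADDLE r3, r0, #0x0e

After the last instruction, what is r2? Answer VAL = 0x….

0: ✓ CMP  NZCV=1010
1: ✓ MOVNE  r1←0x17
2: · MOVEQ
3: · MOVLS
4: ✓ CMP  NZCV=0000
5: · MOVHI
6: ✓ MOVCC  r1←0x83
7: ✓ CMP  NZCV=1000
8: ✓ MOVMI  r2←0x2d
9: · MOVPL
10: ✓ ADDLE  r3←0x27

VAL = 0x2d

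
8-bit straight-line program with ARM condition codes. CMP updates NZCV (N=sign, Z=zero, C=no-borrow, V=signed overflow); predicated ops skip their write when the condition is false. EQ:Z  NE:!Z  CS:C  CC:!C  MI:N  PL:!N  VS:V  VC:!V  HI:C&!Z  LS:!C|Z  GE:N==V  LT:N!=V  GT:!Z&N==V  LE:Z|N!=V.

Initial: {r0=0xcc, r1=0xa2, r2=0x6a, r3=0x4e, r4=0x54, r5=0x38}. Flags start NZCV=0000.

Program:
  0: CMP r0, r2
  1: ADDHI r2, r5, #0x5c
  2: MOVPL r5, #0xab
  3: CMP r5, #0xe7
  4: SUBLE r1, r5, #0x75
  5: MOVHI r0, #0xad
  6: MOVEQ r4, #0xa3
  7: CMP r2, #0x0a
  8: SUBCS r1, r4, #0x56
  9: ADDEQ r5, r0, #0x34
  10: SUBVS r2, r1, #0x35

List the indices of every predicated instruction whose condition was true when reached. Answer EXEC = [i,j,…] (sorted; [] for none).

EXEC = [1,2,4,8]

0: ✓ CMP  NZCV=0011
1: ✓ ADDHI  r2←0x94
2: ✓ MOVPL  r5←0xab
3: ✓ CMP  NZCV=1000
4: ✓ SUBLE  r1←0x36
5: · MOVHI
6: · MOVEQ
7: ✓ CMP  NZCV=1010
8: ✓ SUBCS  r1←0xfe
9: · ADDEQ
10: · SUBVS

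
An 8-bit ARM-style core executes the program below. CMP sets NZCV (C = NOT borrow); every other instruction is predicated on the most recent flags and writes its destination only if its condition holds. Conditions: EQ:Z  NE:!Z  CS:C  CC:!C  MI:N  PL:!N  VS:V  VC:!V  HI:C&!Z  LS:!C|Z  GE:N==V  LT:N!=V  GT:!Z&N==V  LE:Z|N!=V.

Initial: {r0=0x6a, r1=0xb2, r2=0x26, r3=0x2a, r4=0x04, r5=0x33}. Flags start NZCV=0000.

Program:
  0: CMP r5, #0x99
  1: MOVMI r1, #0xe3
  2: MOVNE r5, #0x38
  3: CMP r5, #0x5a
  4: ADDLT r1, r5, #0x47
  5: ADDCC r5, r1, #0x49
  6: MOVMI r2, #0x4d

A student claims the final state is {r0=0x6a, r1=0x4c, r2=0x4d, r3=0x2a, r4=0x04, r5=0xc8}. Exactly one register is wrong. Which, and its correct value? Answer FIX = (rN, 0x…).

[0] flags=1001 → (cmp)
[1] flags=1001 MI?T → r1=0xe3
[2] flags=1001 NE?T → r5=0x38
[3] flags=1000 → (cmp)
[4] flags=1000 LT?T → r1=0x7f
[5] flags=1000 CC?T → r5=0xc8
[6] flags=1000 MI?T → r2=0x4d

FIX = (r1, 0x7f)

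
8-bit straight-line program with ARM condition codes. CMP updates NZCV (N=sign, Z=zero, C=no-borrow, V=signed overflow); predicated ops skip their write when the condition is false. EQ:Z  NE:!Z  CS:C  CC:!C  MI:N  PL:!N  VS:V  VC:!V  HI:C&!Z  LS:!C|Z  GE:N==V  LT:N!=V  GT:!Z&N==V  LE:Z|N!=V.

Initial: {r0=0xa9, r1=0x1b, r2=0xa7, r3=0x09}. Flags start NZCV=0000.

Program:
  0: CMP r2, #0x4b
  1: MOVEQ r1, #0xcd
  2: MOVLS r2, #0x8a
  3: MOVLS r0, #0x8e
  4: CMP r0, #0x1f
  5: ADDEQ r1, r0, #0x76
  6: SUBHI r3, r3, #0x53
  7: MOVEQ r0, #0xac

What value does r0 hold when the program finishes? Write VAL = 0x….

VAL = 0xa9

[0] flags=0011 → (cmp)
[1] flags=0011 EQ?F → skip
[2] flags=0011 LS?F → skip
[3] flags=0011 LS?F → skip
[4] flags=1010 → (cmp)
[5] flags=1010 EQ?F → skip
[6] flags=1010 HI?T → r3=0xb6
[7] flags=1010 EQ?F → skip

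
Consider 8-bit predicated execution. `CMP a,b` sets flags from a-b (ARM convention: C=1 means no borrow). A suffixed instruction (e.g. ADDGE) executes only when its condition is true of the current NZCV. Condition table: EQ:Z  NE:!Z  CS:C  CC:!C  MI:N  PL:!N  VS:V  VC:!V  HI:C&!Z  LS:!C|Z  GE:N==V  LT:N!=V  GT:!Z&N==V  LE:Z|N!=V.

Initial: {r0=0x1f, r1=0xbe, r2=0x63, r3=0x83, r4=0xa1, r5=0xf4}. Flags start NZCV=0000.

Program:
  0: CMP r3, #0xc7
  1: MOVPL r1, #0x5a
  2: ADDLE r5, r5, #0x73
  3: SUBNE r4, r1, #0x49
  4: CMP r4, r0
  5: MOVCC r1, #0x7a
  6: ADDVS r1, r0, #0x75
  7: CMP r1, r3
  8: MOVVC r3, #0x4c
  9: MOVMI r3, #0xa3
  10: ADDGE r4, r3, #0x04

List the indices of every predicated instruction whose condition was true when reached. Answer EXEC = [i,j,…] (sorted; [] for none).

EXEC = [2,3,8,10]

0: ✓ CMP  NZCV=1000
1: · MOVPL
2: ✓ ADDLE  r5←0x67
3: ✓ SUBNE  r4←0x75
4: ✓ CMP  NZCV=0010
5: · MOVCC
6: · ADDVS
7: ✓ CMP  NZCV=0010
8: ✓ MOVVC  r3←0x4c
9: · MOVMI
10: ✓ ADDGE  r4←0x50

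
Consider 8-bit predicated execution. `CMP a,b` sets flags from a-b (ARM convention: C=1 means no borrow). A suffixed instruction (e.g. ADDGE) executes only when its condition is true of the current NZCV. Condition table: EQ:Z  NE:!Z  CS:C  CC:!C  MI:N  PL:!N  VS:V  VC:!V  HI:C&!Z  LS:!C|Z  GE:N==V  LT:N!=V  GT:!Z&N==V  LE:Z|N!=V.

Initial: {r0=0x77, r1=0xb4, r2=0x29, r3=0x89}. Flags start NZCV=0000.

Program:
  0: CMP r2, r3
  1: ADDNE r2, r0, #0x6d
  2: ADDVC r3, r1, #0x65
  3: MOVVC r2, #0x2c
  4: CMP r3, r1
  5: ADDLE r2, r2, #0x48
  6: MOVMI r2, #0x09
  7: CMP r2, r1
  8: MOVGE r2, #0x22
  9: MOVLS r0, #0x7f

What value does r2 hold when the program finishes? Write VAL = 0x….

0: ✓ CMP  NZCV=1001
1: ✓ ADDNE  r2←0xe4
2: · ADDVC
3: · MOVVC
4: ✓ CMP  NZCV=1000
5: ✓ ADDLE  r2←0x2c
6: ✓ MOVMI  r2←0x09
7: ✓ CMP  NZCV=0000
8: ✓ MOVGE  r2←0x22
9: ✓ MOVLS  r0←0x7f

VAL = 0x22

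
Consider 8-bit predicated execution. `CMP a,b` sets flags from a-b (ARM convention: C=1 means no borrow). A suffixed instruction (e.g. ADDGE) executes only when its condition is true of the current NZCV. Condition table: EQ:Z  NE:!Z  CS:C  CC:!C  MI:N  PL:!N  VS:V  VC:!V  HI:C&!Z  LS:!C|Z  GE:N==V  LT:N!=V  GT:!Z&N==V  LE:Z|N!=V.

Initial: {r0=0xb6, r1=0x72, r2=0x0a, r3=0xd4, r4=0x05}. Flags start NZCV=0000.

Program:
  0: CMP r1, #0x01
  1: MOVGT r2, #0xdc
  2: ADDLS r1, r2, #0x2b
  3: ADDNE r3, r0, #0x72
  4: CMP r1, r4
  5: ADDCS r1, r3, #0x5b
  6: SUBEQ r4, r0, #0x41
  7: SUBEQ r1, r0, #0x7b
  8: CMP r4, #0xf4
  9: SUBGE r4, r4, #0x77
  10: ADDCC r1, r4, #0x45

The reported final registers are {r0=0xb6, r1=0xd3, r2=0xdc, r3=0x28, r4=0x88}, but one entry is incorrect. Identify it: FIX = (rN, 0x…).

FIX = (r4, 0x8e)

0: ✓ CMP  NZCV=0010
1: ✓ MOVGT  r2←0xdc
2: · ADDLS
3: ✓ ADDNE  r3←0x28
4: ✓ CMP  NZCV=0010
5: ✓ ADDCS  r1←0x83
6: · SUBEQ
7: · SUBEQ
8: ✓ CMP  NZCV=0000
9: ✓ SUBGE  r4←0x8e
10: ✓ ADDCC  r1←0xd3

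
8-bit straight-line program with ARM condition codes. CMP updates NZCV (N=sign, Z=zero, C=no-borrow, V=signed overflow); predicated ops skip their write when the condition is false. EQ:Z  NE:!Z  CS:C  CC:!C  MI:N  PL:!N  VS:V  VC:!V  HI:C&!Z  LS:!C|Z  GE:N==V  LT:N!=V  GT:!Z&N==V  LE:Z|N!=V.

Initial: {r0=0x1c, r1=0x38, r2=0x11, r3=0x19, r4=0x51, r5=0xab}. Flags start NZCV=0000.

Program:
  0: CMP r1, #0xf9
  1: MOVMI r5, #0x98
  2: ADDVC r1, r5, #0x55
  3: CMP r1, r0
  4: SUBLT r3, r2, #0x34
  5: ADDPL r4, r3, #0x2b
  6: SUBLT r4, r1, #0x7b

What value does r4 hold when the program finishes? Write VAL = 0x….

[0] flags=0000 → (cmp)
[1] flags=0000 MI?F → skip
[2] flags=0000 VC?T → r1=0x00
[3] flags=1000 → (cmp)
[4] flags=1000 LT?T → r3=0xdd
[5] flags=1000 PL?F → skip
[6] flags=1000 LT?T → r4=0x85

VAL = 0x85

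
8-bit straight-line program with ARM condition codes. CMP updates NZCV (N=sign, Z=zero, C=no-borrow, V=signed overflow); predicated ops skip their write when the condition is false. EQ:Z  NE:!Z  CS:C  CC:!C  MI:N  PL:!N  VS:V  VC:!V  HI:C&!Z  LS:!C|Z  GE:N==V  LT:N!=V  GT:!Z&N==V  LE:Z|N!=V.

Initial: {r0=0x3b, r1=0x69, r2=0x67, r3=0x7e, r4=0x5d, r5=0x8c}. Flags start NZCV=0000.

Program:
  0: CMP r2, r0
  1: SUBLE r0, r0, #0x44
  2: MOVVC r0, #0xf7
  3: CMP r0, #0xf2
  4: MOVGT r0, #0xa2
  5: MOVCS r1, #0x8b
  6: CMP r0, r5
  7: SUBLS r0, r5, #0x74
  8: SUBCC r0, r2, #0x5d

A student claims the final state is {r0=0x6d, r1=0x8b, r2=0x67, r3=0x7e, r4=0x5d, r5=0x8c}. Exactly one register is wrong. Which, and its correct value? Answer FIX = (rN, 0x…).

[0] flags=0010 → (cmp)
[1] flags=0010 LE?F → skip
[2] flags=0010 VC?T → r0=0xf7
[3] flags=0010 → (cmp)
[4] flags=0010 GT?T → r0=0xa2
[5] flags=0010 CS?T → r1=0x8b
[6] flags=0010 → (cmp)
[7] flags=0010 LS?F → skip
[8] flags=0010 CC?F → skip

FIX = (r0, 0xa2)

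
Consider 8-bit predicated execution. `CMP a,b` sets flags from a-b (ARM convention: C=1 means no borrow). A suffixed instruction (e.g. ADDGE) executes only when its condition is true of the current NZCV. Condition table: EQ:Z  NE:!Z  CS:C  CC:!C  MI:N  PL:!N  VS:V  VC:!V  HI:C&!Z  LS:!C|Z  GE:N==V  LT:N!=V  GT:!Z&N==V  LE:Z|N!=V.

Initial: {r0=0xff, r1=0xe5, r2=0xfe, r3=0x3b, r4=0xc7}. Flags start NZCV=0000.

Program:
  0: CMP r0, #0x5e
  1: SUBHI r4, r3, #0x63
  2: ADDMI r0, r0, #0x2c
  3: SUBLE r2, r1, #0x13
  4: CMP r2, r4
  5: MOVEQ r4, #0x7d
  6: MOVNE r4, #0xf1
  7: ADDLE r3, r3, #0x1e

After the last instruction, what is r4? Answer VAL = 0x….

0: ✓ CMP  NZCV=1010
1: ✓ SUBHI  r4←0xd8
2: ✓ ADDMI  r0←0x2b
3: ✓ SUBLE  r2←0xd2
4: ✓ CMP  NZCV=1000
5: · MOVEQ
6: ✓ MOVNE  r4←0xf1
7: ✓ ADDLE  r3←0x59

VAL = 0xf1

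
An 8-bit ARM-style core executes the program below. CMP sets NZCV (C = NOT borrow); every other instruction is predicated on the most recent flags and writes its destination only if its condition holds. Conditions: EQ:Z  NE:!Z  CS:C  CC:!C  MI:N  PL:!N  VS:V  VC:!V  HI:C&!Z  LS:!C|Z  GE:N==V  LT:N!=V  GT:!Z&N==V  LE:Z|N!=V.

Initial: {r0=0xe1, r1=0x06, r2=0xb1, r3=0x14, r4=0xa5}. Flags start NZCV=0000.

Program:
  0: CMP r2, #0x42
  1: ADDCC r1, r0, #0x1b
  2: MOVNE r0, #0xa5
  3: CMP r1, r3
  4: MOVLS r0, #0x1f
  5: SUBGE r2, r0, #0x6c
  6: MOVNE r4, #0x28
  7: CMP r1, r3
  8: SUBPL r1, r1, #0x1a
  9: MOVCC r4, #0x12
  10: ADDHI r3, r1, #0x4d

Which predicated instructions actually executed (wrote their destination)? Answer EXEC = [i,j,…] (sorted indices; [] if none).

EXEC = [2,4,6,9]

[0] flags=0011 → (cmp)
[1] flags=0011 CC?F → skip
[2] flags=0011 NE?T → r0=0xa5
[3] flags=1000 → (cmp)
[4] flags=1000 LS?T → r0=0x1f
[5] flags=1000 GE?F → skip
[6] flags=1000 NE?T → r4=0x28
[7] flags=1000 → (cmp)
[8] flags=1000 PL?F → skip
[9] flags=1000 CC?T → r4=0x12
[10] flags=1000 HI?F → skip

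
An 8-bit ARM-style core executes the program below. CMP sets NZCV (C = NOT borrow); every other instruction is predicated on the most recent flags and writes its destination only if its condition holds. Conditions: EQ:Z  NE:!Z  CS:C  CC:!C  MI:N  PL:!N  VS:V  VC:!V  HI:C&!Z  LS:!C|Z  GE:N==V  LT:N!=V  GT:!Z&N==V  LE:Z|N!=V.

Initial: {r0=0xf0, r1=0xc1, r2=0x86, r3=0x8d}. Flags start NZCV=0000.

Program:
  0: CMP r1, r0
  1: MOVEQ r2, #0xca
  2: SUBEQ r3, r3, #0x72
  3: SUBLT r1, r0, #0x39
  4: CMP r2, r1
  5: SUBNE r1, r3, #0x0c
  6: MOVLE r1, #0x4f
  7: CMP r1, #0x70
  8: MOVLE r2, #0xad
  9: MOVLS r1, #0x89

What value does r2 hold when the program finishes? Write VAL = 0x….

VAL = 0xad

0: ✓ CMP  NZCV=1000
1: · MOVEQ
2: · SUBEQ
3: ✓ SUBLT  r1←0xb7
4: ✓ CMP  NZCV=1000
5: ✓ SUBNE  r1←0x81
6: ✓ MOVLE  r1←0x4f
7: ✓ CMP  NZCV=1000
8: ✓ MOVLE  r2←0xad
9: ✓ MOVLS  r1←0x89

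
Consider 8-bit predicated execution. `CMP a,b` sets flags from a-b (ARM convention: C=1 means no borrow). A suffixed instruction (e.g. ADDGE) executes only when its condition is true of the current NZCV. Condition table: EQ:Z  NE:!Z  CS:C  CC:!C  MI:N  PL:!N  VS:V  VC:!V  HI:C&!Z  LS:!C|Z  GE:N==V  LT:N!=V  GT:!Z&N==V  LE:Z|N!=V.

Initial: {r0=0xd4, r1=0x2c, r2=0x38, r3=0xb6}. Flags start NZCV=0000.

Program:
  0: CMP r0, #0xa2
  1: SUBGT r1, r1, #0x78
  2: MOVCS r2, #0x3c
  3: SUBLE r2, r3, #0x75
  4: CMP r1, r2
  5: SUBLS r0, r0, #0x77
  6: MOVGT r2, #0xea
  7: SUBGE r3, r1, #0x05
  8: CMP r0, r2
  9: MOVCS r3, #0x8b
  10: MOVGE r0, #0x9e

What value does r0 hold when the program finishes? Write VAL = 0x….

0: ✓ CMP  NZCV=0010
1: ✓ SUBGT  r1←0xb4
2: ✓ MOVCS  r2←0x3c
3: · SUBLE
4: ✓ CMP  NZCV=0011
5: · SUBLS
6: · MOVGT
7: · SUBGE
8: ✓ CMP  NZCV=1010
9: ✓ MOVCS  r3←0x8b
10: · MOVGE

VAL = 0xd4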